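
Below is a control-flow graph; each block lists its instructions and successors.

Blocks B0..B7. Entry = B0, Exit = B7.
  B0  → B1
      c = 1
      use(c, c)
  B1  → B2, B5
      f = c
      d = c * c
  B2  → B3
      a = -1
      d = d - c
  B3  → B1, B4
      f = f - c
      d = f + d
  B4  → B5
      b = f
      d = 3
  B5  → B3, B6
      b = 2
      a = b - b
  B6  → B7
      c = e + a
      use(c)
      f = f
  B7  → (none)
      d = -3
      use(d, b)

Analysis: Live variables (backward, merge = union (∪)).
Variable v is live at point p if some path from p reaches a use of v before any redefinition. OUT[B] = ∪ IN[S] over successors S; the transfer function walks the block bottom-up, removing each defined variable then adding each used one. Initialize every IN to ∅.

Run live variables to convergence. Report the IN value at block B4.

Converged values:
  B0: | IN={e} | OUT={c, e}
  B1: | IN={c, e} | OUT={c, d, e, f}
  B2: | IN={c, d, e, f} | OUT={c, d, e, f}
  B3: | IN={c, d, e, f} | OUT={c, e, f}
  B4: | IN={c, e, f} | OUT={c, d, e, f}
  B5: | IN={c, d, e, f} | OUT={a, b, c, d, e, f}
  B6: | IN={a, b, e, f} | OUT={b}
  B7: | IN={b} | OUT={}

Merge at B4: OUT[B4] = IN[B5] = {c, d, e, f}
Applying B4's transfer function to that OUT value gives IN[B4] (row B4 above).

Answer: {c, e, f}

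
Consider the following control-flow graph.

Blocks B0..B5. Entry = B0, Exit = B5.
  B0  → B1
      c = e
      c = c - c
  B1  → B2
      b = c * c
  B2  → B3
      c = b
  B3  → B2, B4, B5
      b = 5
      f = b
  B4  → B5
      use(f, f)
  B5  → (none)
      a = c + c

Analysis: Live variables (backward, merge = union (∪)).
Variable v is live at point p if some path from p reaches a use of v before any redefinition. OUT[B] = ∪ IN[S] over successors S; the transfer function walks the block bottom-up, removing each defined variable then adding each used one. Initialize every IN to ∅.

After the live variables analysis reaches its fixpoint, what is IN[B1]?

Per-block solution:
  B0:  IN={e}  OUT={c}
  B1:  IN={c}  OUT={b}
  B2:  IN={b}  OUT={c}
  B3:  IN={c}  OUT={b, c, f}
  B4:  IN={c, f}  OUT={c}
  B5:  IN={c}  OUT={}

Merge at B1: OUT[B1] = IN[B2] = {b}
Applying B1's transfer function to that OUT value gives IN[B1] (row B1 above).

Answer: {c}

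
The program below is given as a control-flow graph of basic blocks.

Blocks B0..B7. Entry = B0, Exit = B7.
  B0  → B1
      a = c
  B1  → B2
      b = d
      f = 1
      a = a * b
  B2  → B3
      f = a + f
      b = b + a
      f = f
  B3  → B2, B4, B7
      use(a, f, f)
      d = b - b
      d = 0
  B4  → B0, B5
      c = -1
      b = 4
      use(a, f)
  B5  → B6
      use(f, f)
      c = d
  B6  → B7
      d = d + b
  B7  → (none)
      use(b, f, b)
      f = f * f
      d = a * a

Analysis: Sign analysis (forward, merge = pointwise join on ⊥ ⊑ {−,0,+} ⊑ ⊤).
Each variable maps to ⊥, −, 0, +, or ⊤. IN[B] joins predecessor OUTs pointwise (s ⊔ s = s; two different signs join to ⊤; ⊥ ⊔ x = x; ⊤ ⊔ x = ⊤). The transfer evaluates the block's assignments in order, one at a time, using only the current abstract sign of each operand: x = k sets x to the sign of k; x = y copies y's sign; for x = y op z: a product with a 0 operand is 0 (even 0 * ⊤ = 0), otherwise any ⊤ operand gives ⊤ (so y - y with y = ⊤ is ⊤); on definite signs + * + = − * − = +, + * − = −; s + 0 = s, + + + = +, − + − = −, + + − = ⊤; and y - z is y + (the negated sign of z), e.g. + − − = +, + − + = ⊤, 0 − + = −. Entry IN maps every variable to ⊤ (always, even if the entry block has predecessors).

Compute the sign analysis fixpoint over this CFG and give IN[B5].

Answer: {a: ⊤, b: +, c: -, d: 0, e: ⊤, f: ⊤}

Working:
Fixpoint table:
  B0:  IN=(all ⊤)  OUT=(all ⊤)
  B1:  IN=(all ⊤)  OUT={f:+; rest ⊤}
  B2:  IN=(all ⊤)  OUT=(all ⊤)
  B3:  IN=(all ⊤)  OUT={d:0; rest ⊤}
  B4:  IN={d:0; rest ⊤}  OUT={b:+, c:-, d:0; rest ⊤}
  B5:  IN={b:+, c:-, d:0; rest ⊤}  OUT={b:+, c:0, d:0; rest ⊤}
  B6:  IN={b:+, c:0, d:0; rest ⊤}  OUT={b:+, c:0, d:+; rest ⊤}
  B7:  IN=(all ⊤)  OUT=(all ⊤)

Merge at B5: IN[B5] = OUT[B4] = {a: ⊤, b: +, c: -, d: 0, e: ⊤, f: ⊤}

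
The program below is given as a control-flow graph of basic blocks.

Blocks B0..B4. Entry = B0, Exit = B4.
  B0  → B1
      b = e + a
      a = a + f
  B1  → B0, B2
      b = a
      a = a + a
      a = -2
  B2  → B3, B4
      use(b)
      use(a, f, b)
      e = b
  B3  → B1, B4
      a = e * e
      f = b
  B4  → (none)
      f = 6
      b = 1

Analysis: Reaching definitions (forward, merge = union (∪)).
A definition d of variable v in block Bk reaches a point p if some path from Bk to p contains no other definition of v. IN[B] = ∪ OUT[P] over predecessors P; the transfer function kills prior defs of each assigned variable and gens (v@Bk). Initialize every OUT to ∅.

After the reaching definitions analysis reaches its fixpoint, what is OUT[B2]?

Answer: {a@B1, b@B1, e@B2, f@B3}

Working:
Fixpoint table:
  B0: | IN={a@B1, b@B1, e@B2, f@B3} | OUT={a@B0, b@B0, e@B2, f@B3}
  B1: | IN={a@B0, a@B3, b@B0, b@B1, e@B2, f@B3} | OUT={a@B1, b@B1, e@B2, f@B3}
  B2: | IN={a@B1, b@B1, e@B2, f@B3} | OUT={a@B1, b@B1, e@B2, f@B3}
  B3: | IN={a@B1, b@B1, e@B2, f@B3} | OUT={a@B3, b@B1, e@B2, f@B3}
  B4: | IN={a@B1, a@B3, b@B1, e@B2, f@B3} | OUT={a@B1, a@B3, b@B4, e@B2, f@B4}

Merge at B2: IN[B2] = OUT[B1] = {a@B1, b@B1, e@B2, f@B3}
Applying B2's transfer function to that IN value gives OUT[B2] (row B2 above).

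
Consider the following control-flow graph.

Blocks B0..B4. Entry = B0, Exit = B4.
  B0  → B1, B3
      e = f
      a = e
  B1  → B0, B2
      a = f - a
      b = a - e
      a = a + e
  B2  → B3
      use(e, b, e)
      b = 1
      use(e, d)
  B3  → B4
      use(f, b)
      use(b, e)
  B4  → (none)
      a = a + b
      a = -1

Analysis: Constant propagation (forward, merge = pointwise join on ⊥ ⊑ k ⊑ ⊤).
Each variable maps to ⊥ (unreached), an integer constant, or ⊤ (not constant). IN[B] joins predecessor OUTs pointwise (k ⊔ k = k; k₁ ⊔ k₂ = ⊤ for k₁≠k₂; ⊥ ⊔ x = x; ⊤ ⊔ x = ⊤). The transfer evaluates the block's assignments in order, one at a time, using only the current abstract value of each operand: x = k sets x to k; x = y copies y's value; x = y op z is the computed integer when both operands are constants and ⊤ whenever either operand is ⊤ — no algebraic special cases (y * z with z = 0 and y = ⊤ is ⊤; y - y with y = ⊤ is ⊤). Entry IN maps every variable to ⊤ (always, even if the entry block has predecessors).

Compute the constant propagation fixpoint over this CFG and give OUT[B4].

Per-block solution:
  B0:  IN=(all ⊤)  OUT=(all ⊤)
  B1:  IN=(all ⊤)  OUT=(all ⊤)
  B2:  IN=(all ⊤)  OUT={b:1; rest ⊤}
  B3:  IN=(all ⊤)  OUT=(all ⊤)
  B4:  IN=(all ⊤)  OUT={a:-1; rest ⊤}

Merge at B4: IN[B4] = OUT[B3] = {a: ⊤, b: ⊤, c: ⊤, d: ⊤, e: ⊤, f: ⊤}
Applying B4's transfer function to that IN value gives OUT[B4] (row B4 above).

Answer: {a: -1, b: ⊤, c: ⊤, d: ⊤, e: ⊤, f: ⊤}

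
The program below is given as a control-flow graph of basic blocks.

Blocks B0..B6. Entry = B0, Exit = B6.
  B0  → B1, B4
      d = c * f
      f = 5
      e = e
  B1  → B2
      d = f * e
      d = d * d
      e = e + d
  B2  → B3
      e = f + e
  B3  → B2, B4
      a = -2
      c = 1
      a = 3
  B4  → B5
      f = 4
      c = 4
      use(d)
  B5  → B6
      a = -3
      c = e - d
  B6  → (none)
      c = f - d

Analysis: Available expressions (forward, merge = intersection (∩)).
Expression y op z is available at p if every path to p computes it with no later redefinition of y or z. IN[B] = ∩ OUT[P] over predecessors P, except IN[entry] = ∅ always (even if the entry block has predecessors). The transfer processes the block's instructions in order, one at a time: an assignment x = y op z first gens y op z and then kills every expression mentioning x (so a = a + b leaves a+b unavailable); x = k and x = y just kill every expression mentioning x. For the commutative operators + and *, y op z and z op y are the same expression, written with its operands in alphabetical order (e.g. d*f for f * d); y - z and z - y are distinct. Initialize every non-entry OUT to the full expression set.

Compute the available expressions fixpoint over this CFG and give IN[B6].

Answer: {e-d}

Trace:
Per-block solution:
  B0:  IN={}  OUT={}
  B1:  IN={}  OUT={}
  B2:  IN={}  OUT={}
  B3:  IN={}  OUT={}
  B4:  IN={}  OUT={}
  B5:  IN={}  OUT={e-d}
  B6:  IN={e-d}  OUT={e-d, f-d}

Merge at B6: IN[B6] = OUT[B5] = {e-d}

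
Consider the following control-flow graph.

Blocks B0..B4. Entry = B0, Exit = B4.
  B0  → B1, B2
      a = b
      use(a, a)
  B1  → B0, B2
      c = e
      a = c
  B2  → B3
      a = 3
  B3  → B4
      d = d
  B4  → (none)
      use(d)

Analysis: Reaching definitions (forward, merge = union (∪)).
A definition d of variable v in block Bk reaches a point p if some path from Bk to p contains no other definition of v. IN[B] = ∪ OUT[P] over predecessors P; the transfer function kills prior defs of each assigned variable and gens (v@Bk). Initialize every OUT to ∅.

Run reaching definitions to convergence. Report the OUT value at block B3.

Converged values:
  B0: | IN={a@B1, c@B1} | OUT={a@B0, c@B1}
  B1: | IN={a@B0, c@B1} | OUT={a@B1, c@B1}
  B2: | IN={a@B0, a@B1, c@B1} | OUT={a@B2, c@B1}
  B3: | IN={a@B2, c@B1} | OUT={a@B2, c@B1, d@B3}
  B4: | IN={a@B2, c@B1, d@B3} | OUT={a@B2, c@B1, d@B3}

Merge at B3: IN[B3] = OUT[B2] = {a@B2, c@B1}
Applying B3's transfer function to that IN value gives OUT[B3] (row B3 above).

Answer: {a@B2, c@B1, d@B3}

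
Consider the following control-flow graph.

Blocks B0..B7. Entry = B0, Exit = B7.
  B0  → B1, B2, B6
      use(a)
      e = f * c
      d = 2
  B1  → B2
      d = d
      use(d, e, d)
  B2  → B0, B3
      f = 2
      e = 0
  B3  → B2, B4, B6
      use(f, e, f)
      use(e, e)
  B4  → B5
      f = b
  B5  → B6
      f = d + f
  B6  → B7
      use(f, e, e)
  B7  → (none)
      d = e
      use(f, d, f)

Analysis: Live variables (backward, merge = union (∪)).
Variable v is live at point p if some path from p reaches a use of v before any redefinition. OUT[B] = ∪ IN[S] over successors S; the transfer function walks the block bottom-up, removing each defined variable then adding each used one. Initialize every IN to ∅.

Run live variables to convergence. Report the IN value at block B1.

Answer: {a, b, c, d, e}

Derivation:
Converged values:
  B0: | IN={a, b, c, f} | OUT={a, b, c, d, e, f}
  B1: | IN={a, b, c, d, e} | OUT={a, b, c, d}
  B2: | IN={a, b, c, d} | OUT={a, b, c, d, e, f}
  B3: | IN={a, b, c, d, e, f} | OUT={a, b, c, d, e, f}
  B4: | IN={b, d, e} | OUT={d, e, f}
  B5: | IN={d, e, f} | OUT={e, f}
  B6: | IN={e, f} | OUT={e, f}
  B7: | IN={e, f} | OUT={}

Merge at B1: OUT[B1] = IN[B2] = {a, b, c, d}
Applying B1's transfer function to that OUT value gives IN[B1] (row B1 above).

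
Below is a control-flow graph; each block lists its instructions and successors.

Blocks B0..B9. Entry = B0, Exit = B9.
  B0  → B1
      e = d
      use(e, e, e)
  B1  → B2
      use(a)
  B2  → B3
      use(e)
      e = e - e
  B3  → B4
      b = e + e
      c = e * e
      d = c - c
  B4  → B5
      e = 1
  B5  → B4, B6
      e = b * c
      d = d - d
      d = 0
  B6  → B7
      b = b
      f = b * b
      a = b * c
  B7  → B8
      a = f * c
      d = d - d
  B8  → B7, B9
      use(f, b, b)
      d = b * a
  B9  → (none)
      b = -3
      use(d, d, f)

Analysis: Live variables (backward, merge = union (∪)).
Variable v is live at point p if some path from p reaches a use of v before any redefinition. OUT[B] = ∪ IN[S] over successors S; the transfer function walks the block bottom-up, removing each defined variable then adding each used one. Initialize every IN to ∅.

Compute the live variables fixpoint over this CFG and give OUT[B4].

Answer: {b, c, d}

Trace:
Converged values:
  B0:   IN={a, d}   OUT={a, e}
  B1:   IN={a, e}   OUT={e}
  B2:   IN={e}   OUT={e}
  B3:   IN={e}   OUT={b, c, d}
  B4:   IN={b, c, d}   OUT={b, c, d}
  B5:   IN={b, c, d}   OUT={b, c, d}
  B6:   IN={b, c, d}   OUT={b, c, d, f}
  B7:   IN={b, c, d, f}   OUT={a, b, c, f}
  B8:   IN={a, b, c, f}   OUT={b, c, d, f}
  B9:   IN={d, f}   OUT={}

Merge at B4: OUT[B4] = IN[B5] = {b, c, d}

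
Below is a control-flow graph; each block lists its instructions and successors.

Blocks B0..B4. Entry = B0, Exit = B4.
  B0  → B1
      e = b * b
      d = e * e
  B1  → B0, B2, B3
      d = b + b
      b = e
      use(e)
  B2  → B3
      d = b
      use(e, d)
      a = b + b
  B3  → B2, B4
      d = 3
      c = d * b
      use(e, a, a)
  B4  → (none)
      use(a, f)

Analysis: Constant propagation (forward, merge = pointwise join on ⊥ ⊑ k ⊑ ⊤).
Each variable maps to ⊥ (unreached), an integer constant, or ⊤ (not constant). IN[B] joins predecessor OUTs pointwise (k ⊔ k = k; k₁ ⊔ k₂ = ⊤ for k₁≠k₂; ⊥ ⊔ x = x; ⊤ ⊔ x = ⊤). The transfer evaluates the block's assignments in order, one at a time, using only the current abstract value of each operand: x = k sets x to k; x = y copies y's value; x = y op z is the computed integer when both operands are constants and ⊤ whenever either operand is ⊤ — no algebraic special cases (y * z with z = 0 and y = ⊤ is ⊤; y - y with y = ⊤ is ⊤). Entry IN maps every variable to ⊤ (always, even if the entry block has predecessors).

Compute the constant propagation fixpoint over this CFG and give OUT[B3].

Answer: {a: ⊤, b: ⊤, c: ⊤, d: 3, e: ⊤, f: ⊤}

Working:
Per-block solution:
  B0:   IN=(all ⊤)   OUT=(all ⊤)
  B1:   IN=(all ⊤)   OUT=(all ⊤)
  B2:   IN=(all ⊤)   OUT=(all ⊤)
  B3:   IN=(all ⊤)   OUT={d:3; rest ⊤}
  B4:   IN={d:3; rest ⊤}   OUT={d:3; rest ⊤}

Merge at B3: IN[B3] = OUT[B1] ⊔ OUT[B2] = {a: ⊤, b: ⊤, c: ⊤, d: ⊤, e: ⊤, f: ⊤}
Applying B3's transfer function to that IN value gives OUT[B3] (row B3 above).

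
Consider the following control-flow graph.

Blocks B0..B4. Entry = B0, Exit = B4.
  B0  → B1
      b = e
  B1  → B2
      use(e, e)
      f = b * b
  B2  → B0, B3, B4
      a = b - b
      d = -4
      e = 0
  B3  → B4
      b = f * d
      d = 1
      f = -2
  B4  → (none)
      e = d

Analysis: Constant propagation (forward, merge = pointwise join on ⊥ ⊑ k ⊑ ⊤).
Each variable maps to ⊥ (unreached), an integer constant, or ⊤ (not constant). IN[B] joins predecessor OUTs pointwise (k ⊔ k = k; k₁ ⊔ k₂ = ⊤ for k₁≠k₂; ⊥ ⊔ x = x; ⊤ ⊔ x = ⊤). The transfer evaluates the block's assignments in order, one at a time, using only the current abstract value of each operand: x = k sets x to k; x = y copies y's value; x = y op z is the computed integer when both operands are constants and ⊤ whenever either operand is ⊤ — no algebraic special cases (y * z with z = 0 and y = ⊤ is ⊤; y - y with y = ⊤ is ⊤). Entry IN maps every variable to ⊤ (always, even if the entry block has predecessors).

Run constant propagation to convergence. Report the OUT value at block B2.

Fixpoint table:
  B0:  IN=(all ⊤)  OUT=(all ⊤)
  B1:  IN=(all ⊤)  OUT=(all ⊤)
  B2:  IN=(all ⊤)  OUT={d:-4, e:0; rest ⊤}
  B3:  IN={d:-4, e:0; rest ⊤}  OUT={d:1, e:0, f:-2; rest ⊤}
  B4:  IN={e:0; rest ⊤}  OUT=(all ⊤)

Merge at B2: IN[B2] = OUT[B1] = {a: ⊤, b: ⊤, c: ⊤, d: ⊤, e: ⊤, f: ⊤}
Applying B2's transfer function to that IN value gives OUT[B2] (row B2 above).

Answer: {a: ⊤, b: ⊤, c: ⊤, d: -4, e: 0, f: ⊤}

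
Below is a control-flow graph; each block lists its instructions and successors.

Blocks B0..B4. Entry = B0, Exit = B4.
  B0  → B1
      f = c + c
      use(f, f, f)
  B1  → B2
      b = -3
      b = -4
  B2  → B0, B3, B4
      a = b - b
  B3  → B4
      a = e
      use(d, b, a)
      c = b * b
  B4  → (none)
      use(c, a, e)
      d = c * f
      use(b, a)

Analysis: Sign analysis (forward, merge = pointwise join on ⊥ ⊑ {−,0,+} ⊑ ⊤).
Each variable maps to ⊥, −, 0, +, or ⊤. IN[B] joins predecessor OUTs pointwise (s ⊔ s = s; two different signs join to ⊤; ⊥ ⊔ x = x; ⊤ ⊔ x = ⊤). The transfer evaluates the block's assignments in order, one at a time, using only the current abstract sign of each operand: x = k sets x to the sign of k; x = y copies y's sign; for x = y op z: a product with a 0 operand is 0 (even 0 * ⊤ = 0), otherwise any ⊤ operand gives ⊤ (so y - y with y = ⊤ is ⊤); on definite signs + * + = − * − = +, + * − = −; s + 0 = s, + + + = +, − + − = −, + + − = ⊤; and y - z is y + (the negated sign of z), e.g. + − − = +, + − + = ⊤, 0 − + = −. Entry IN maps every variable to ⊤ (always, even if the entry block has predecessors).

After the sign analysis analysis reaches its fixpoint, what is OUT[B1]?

Answer: {a: ⊤, b: -, c: ⊤, d: ⊤, e: ⊤, f: ⊤}

Working:
Per-block solution:
  B0: | IN=(all ⊤) | OUT=(all ⊤)
  B1: | IN=(all ⊤) | OUT={b:-; rest ⊤}
  B2: | IN={b:-; rest ⊤} | OUT={b:-; rest ⊤}
  B3: | IN={b:-; rest ⊤} | OUT={b:-, c:+; rest ⊤}
  B4: | IN={b:-; rest ⊤} | OUT={b:-; rest ⊤}

Merge at B1: IN[B1] = OUT[B0] = {a: ⊤, b: ⊤, c: ⊤, d: ⊤, e: ⊤, f: ⊤}
Applying B1's transfer function to that IN value gives OUT[B1] (row B1 above).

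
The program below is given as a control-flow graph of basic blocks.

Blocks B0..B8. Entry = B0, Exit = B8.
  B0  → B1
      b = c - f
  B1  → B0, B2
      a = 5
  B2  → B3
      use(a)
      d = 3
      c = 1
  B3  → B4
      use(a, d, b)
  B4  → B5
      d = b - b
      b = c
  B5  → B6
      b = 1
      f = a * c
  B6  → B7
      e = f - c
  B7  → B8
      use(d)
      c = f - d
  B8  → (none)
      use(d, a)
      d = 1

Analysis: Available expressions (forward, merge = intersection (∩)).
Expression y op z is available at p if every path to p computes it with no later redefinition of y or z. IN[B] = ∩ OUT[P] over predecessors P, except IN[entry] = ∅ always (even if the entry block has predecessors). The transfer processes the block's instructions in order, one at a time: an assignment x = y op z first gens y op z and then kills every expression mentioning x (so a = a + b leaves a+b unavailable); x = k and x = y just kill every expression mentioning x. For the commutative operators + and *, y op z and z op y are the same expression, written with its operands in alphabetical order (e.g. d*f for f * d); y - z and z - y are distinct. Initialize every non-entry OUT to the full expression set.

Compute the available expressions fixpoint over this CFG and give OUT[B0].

Per-block solution:
  B0: | IN={} | OUT={c-f}
  B1: | IN={c-f} | OUT={c-f}
  B2: | IN={c-f} | OUT={}
  B3: | IN={} | OUT={}
  B4: | IN={} | OUT={}
  B5: | IN={} | OUT={a*c}
  B6: | IN={a*c} | OUT={a*c, f-c}
  B7: | IN={a*c, f-c} | OUT={f-d}
  B8: | IN={f-d} | OUT={}

Merge at B0 (entry node, so the boundary value {} is joined with the incoming edge(s)): IN[B0] = {} ∩ OUT[B1] = {}
Applying B0's transfer function to that IN value gives OUT[B0] (row B0 above).

Answer: {c-f}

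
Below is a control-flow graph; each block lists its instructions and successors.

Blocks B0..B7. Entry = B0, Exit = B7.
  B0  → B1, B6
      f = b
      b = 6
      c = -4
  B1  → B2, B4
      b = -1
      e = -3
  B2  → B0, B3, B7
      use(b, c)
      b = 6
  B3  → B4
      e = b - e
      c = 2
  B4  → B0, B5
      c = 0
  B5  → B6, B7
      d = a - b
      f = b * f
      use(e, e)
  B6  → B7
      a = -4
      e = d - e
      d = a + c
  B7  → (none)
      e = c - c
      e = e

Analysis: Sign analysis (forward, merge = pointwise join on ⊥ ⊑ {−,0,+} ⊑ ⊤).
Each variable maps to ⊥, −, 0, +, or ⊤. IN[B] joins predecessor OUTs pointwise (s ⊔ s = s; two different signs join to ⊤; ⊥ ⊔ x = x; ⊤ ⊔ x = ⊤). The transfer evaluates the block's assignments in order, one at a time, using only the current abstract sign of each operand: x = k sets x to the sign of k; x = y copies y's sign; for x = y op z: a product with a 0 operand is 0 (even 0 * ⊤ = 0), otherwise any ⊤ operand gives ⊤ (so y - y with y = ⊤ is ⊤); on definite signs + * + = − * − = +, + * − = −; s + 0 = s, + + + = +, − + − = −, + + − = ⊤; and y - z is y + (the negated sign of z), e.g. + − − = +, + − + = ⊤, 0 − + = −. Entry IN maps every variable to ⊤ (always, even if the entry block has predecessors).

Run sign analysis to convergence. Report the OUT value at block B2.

Answer: {a: ⊤, b: +, c: -, d: ⊤, e: -, f: ⊤}

Trace:
Fixpoint table:
  B0:   IN=(all ⊤)   OUT={b:+, c:-; rest ⊤}
  B1:   IN={b:+, c:-; rest ⊤}   OUT={b:-, c:-, e:-; rest ⊤}
  B2:   IN={b:-, c:-, e:-; rest ⊤}   OUT={b:+, c:-, e:-; rest ⊤}
  B3:   IN={b:+, c:-, e:-; rest ⊤}   OUT={b:+, c:+, e:+; rest ⊤}
  B4:   IN=(all ⊤)   OUT={c:0; rest ⊤}
  B5:   IN={c:0; rest ⊤}   OUT={c:0; rest ⊤}
  B6:   IN=(all ⊤)   OUT={a:-; rest ⊤}
  B7:   IN=(all ⊤)   OUT=(all ⊤)

Merge at B2: IN[B2] = OUT[B1] = {a: ⊤, b: -, c: -, d: ⊤, e: -, f: ⊤}
Applying B2's transfer function to that IN value gives OUT[B2] (row B2 above).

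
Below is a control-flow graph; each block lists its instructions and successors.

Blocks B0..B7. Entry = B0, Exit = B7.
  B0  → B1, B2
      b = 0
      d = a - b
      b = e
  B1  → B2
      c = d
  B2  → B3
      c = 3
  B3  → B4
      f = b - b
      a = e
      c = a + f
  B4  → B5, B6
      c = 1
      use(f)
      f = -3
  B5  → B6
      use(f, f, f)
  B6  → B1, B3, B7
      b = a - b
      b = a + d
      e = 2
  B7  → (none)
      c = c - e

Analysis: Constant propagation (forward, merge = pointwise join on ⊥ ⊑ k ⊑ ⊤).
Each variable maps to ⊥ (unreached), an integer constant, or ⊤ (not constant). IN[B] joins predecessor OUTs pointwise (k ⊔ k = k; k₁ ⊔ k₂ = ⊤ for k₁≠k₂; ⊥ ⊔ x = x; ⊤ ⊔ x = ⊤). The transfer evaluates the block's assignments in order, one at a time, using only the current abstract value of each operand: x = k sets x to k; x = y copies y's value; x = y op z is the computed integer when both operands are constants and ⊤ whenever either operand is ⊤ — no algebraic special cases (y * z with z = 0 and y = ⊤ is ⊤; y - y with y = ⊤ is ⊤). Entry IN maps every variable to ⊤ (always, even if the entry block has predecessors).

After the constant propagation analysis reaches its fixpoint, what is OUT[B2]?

Answer: {a: ⊤, b: ⊤, c: 3, d: ⊤, e: ⊤, f: ⊤}

Derivation:
Per-block solution:
  B0: | IN=(all ⊤) | OUT=(all ⊤)
  B1: | IN=(all ⊤) | OUT=(all ⊤)
  B2: | IN=(all ⊤) | OUT={c:3; rest ⊤}
  B3: | IN=(all ⊤) | OUT=(all ⊤)
  B4: | IN=(all ⊤) | OUT={c:1, f:-3; rest ⊤}
  B5: | IN={c:1, f:-3; rest ⊤} | OUT={c:1, f:-3; rest ⊤}
  B6: | IN={c:1, f:-3; rest ⊤} | OUT={c:1, e:2, f:-3; rest ⊤}
  B7: | IN={c:1, e:2, f:-3; rest ⊤} | OUT={c:-1, e:2, f:-3; rest ⊤}

Merge at B2: IN[B2] = OUT[B0] ⊔ OUT[B1] = {a: ⊤, b: ⊤, c: ⊤, d: ⊤, e: ⊤, f: ⊤}
Applying B2's transfer function to that IN value gives OUT[B2] (row B2 above).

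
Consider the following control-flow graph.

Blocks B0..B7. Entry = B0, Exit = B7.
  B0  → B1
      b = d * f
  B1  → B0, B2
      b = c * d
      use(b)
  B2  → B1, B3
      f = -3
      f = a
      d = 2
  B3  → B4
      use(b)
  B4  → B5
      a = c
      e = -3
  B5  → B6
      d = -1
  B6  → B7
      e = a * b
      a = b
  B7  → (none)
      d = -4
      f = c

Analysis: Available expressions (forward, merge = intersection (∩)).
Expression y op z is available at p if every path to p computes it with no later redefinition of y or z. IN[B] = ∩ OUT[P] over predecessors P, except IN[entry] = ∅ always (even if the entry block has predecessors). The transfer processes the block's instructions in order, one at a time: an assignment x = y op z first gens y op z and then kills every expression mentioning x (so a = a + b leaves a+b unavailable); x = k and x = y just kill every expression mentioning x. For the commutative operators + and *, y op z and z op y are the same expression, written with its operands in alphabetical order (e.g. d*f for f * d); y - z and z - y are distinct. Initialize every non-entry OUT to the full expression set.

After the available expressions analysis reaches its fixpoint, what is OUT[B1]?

Converged values:
  B0: | IN={} | OUT={d*f}
  B1: | IN={} | OUT={c*d}
  B2: | IN={c*d} | OUT={}
  B3: | IN={} | OUT={}
  B4: | IN={} | OUT={}
  B5: | IN={} | OUT={}
  B6: | IN={} | OUT={}
  B7: | IN={} | OUT={}

Merge at B1: IN[B1] = OUT[B0] ∩ OUT[B2] = {}
Applying B1's transfer function to that IN value gives OUT[B1] (row B1 above).

Answer: {c*d}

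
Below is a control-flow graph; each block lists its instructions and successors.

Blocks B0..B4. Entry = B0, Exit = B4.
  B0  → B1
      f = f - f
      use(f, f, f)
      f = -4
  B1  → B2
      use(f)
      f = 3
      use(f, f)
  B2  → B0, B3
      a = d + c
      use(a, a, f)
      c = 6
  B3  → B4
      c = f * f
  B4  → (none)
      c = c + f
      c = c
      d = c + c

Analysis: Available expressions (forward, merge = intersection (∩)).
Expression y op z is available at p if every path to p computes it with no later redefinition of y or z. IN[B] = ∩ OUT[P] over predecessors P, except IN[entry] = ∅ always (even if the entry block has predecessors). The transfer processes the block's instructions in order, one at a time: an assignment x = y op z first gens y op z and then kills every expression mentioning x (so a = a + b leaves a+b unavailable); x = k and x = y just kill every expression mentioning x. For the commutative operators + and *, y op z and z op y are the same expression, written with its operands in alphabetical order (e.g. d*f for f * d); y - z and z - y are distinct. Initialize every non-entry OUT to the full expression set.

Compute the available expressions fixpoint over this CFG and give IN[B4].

Answer: {f*f}

Derivation:
Converged values:
  B0:   IN={}   OUT={}
  B1:   IN={}   OUT={}
  B2:   IN={}   OUT={}
  B3:   IN={}   OUT={f*f}
  B4:   IN={f*f}   OUT={c+c, f*f}

Merge at B4: IN[B4] = OUT[B3] = {f*f}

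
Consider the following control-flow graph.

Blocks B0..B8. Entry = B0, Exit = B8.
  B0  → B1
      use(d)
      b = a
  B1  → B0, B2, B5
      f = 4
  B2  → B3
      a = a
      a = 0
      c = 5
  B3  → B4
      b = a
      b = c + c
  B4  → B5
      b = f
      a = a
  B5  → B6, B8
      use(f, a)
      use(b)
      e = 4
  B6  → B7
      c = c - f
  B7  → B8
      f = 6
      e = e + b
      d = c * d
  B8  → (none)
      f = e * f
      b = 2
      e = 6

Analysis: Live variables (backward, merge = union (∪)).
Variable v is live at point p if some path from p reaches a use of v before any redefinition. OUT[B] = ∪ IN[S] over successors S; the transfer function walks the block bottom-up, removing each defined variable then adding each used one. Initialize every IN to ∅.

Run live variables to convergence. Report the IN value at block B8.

Answer: {e, f}

Derivation:
Per-block solution:
  B0: | IN={a, c, d} | OUT={a, b, c, d}
  B1: | IN={a, b, c, d} | OUT={a, b, c, d, f}
  B2: | IN={a, d, f} | OUT={a, c, d, f}
  B3: | IN={a, c, d, f} | OUT={a, c, d, f}
  B4: | IN={a, c, d, f} | OUT={a, b, c, d, f}
  B5: | IN={a, b, c, d, f} | OUT={b, c, d, e, f}
  B6: | IN={b, c, d, e, f} | OUT={b, c, d, e}
  B7: | IN={b, c, d, e} | OUT={e, f}
  B8: | IN={e, f} | OUT={}

B8 is the boundary node: OUT[B8] = {}
Applying B8's transfer function to that OUT value gives IN[B8] (row B8 above).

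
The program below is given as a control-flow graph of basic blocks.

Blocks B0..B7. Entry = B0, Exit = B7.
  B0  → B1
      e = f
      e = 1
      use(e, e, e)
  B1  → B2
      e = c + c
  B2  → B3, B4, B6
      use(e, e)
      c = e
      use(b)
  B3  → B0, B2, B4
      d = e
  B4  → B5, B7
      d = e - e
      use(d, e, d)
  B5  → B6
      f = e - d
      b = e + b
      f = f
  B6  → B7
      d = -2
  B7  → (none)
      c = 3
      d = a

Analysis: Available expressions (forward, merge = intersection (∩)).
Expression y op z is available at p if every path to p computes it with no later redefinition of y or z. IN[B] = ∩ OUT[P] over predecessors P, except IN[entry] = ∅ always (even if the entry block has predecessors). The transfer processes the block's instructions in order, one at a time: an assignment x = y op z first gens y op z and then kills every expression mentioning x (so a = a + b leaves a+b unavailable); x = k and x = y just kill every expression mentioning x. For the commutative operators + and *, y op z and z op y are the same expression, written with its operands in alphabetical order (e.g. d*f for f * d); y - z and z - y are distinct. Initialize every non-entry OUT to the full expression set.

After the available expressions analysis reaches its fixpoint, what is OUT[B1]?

Answer: {c+c}

Trace:
Fixpoint table:
  B0: | IN={} | OUT={}
  B1: | IN={} | OUT={c+c}
  B2: | IN={} | OUT={}
  B3: | IN={} | OUT={}
  B4: | IN={} | OUT={e-e}
  B5: | IN={e-e} | OUT={e-d, e-e}
  B6: | IN={} | OUT={}
  B7: | IN={} | OUT={}

Merge at B1: IN[B1] = OUT[B0] = {}
Applying B1's transfer function to that IN value gives OUT[B1] (row B1 above).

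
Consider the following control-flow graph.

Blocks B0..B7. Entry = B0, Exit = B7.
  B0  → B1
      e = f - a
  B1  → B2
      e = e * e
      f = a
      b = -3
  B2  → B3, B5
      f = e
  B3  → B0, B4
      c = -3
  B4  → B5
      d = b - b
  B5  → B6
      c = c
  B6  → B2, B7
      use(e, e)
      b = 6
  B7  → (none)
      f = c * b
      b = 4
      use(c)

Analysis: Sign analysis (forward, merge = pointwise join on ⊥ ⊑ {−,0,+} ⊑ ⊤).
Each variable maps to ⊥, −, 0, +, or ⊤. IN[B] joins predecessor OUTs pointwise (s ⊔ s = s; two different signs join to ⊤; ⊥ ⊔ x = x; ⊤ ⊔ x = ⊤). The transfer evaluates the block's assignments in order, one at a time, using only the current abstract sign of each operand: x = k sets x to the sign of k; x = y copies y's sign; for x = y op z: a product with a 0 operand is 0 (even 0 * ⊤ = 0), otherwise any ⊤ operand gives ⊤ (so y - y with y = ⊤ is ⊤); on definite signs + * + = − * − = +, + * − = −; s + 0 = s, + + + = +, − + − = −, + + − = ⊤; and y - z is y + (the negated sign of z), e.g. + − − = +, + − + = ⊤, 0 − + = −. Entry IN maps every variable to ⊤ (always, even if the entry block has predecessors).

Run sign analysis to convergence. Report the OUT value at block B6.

Per-block solution:
  B0:   IN=(all ⊤)   OUT=(all ⊤)
  B1:   IN=(all ⊤)   OUT={b:-; rest ⊤}
  B2:   IN=(all ⊤)   OUT=(all ⊤)
  B3:   IN=(all ⊤)   OUT={c:-; rest ⊤}
  B4:   IN={c:-; rest ⊤}   OUT={c:-; rest ⊤}
  B5:   IN=(all ⊤)   OUT=(all ⊤)
  B6:   IN=(all ⊤)   OUT={b:+; rest ⊤}
  B7:   IN={b:+; rest ⊤}   OUT={b:+; rest ⊤}

Merge at B6: IN[B6] = OUT[B5] = {a: ⊤, b: ⊤, c: ⊤, d: ⊤, e: ⊤, f: ⊤}
Applying B6's transfer function to that IN value gives OUT[B6] (row B6 above).

Answer: {a: ⊤, b: +, c: ⊤, d: ⊤, e: ⊤, f: ⊤}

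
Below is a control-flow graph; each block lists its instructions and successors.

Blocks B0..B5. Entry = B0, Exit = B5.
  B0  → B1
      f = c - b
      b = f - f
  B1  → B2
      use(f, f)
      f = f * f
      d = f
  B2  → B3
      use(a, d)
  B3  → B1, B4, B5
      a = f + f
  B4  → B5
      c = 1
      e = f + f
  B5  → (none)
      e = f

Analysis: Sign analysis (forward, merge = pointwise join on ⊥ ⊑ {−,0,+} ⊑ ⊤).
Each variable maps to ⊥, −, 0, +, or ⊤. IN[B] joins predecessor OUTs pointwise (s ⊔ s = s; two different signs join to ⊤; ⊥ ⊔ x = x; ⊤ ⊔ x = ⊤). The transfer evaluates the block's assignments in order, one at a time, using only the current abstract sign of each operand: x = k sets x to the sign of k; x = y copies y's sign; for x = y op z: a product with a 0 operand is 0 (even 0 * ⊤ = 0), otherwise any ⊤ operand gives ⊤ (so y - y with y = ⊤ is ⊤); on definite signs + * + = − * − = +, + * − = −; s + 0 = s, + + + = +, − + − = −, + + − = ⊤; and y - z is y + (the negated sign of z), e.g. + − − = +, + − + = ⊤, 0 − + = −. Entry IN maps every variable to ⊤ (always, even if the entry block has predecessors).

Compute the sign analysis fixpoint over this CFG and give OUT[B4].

Answer: {a: ⊤, b: ⊤, c: +, d: ⊤, e: ⊤, f: ⊤}

Derivation:
Per-block solution:
  B0:  IN=(all ⊤)  OUT=(all ⊤)
  B1:  IN=(all ⊤)  OUT=(all ⊤)
  B2:  IN=(all ⊤)  OUT=(all ⊤)
  B3:  IN=(all ⊤)  OUT=(all ⊤)
  B4:  IN=(all ⊤)  OUT={c:+; rest ⊤}
  B5:  IN=(all ⊤)  OUT=(all ⊤)

Merge at B4: IN[B4] = OUT[B3] = {a: ⊤, b: ⊤, c: ⊤, d: ⊤, e: ⊤, f: ⊤}
Applying B4's transfer function to that IN value gives OUT[B4] (row B4 above).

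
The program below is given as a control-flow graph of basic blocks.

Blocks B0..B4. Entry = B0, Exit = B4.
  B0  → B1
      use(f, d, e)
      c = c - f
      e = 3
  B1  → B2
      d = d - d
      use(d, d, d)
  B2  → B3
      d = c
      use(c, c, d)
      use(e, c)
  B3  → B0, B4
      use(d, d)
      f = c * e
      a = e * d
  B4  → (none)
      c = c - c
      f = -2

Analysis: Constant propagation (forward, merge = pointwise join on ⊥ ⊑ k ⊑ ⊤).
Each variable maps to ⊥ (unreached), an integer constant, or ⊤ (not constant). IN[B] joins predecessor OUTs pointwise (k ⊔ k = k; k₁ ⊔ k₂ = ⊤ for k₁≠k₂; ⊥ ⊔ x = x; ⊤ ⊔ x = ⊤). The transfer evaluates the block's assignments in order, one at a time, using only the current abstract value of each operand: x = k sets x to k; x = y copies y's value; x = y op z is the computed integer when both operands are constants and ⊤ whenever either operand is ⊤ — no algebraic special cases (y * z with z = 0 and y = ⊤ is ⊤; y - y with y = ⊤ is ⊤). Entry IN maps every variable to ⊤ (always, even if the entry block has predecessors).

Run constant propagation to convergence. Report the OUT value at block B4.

Answer: {a: ⊤, b: ⊤, c: ⊤, d: ⊤, e: 3, f: -2}

Trace:
Fixpoint table:
  B0: | IN=(all ⊤) | OUT={e:3; rest ⊤}
  B1: | IN={e:3; rest ⊤} | OUT={e:3; rest ⊤}
  B2: | IN={e:3; rest ⊤} | OUT={e:3; rest ⊤}
  B3: | IN={e:3; rest ⊤} | OUT={e:3; rest ⊤}
  B4: | IN={e:3; rest ⊤} | OUT={e:3, f:-2; rest ⊤}

Merge at B4: IN[B4] = OUT[B3] = {a: ⊤, b: ⊤, c: ⊤, d: ⊤, e: 3, f: ⊤}
Applying B4's transfer function to that IN value gives OUT[B4] (row B4 above).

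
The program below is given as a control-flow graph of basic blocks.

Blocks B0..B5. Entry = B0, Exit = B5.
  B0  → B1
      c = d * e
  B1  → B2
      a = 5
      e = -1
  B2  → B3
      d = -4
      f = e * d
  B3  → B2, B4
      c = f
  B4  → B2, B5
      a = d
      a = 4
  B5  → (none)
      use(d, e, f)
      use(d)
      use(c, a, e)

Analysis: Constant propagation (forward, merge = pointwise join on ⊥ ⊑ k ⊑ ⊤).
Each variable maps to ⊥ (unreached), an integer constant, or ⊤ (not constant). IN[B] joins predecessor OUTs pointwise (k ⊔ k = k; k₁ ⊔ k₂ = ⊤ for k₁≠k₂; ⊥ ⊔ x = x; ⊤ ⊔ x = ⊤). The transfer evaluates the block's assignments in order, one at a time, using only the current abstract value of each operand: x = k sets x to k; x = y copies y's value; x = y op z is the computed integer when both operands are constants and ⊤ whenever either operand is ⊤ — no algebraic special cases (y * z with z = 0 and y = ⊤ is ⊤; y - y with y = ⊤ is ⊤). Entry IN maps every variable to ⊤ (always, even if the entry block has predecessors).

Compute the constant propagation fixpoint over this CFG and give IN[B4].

Fixpoint table:
  B0:  IN=(all ⊤)  OUT=(all ⊤)
  B1:  IN=(all ⊤)  OUT={a:5, e:-1; rest ⊤}
  B2:  IN={e:-1; rest ⊤}  OUT={d:-4, e:-1, f:4; rest ⊤}
  B3:  IN={d:-4, e:-1, f:4; rest ⊤}  OUT={c:4, d:-4, e:-1, f:4; rest ⊤}
  B4:  IN={c:4, d:-4, e:-1, f:4; rest ⊤}  OUT={a:4, c:4, d:-4, e:-1, f:4; rest ⊤}
  B5:  IN={a:4, c:4, d:-4, e:-1, f:4; rest ⊤}  OUT={a:4, c:4, d:-4, e:-1, f:4; rest ⊤}

Merge at B4: IN[B4] = OUT[B3] = {a: ⊤, b: ⊤, c: 4, d: -4, e: -1, f: 4}

Answer: {a: ⊤, b: ⊤, c: 4, d: -4, e: -1, f: 4}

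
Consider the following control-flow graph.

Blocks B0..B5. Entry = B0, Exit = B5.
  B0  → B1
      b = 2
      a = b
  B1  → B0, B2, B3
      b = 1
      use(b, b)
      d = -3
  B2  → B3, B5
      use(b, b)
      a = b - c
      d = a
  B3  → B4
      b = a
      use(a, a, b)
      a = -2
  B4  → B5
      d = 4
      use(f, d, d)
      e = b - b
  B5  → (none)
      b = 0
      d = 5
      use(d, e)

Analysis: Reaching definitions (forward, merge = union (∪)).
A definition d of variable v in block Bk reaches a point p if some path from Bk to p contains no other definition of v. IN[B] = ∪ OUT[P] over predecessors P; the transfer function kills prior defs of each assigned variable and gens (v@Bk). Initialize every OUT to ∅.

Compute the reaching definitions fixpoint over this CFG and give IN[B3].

Answer: {a@B0, a@B2, b@B1, d@B1, d@B2}

Working:
Per-block solution:
  B0:   IN={a@B0, b@B1, d@B1}   OUT={a@B0, b@B0, d@B1}
  B1:   IN={a@B0, b@B0, d@B1}   OUT={a@B0, b@B1, d@B1}
  B2:   IN={a@B0, b@B1, d@B1}   OUT={a@B2, b@B1, d@B2}
  B3:   IN={a@B0, a@B2, b@B1, d@B1, d@B2}   OUT={a@B3, b@B3, d@B1, d@B2}
  B4:   IN={a@B3, b@B3, d@B1, d@B2}   OUT={a@B3, b@B3, d@B4, e@B4}
  B5:   IN={a@B2, a@B3, b@B1, b@B3, d@B2, d@B4, e@B4}   OUT={a@B2, a@B3, b@B5, d@B5, e@B4}

Merge at B3: IN[B3] = OUT[B1] ⊔ OUT[B2] = {a@B0, a@B2, b@B1, d@B1, d@B2}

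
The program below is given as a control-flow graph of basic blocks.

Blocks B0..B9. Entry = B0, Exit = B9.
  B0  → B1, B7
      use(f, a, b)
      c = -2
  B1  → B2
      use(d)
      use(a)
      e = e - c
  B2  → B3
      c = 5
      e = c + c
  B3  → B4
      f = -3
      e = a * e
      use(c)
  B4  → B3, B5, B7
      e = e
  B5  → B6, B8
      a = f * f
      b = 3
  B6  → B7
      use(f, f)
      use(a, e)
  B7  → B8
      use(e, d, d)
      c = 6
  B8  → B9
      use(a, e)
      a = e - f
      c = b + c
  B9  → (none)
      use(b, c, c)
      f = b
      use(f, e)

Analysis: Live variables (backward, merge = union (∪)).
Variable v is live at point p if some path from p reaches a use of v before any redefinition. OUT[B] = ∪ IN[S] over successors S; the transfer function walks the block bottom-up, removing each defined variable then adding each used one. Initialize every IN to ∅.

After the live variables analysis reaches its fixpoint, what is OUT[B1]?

Answer: {a, b, d}

Derivation:
Per-block solution:
  B0:   IN={a, b, d, e, f}   OUT={a, b, c, d, e, f}
  B1:   IN={a, b, c, d, e}   OUT={a, b, d}
  B2:   IN={a, b, d}   OUT={a, b, c, d, e}
  B3:   IN={a, b, c, d, e}   OUT={a, b, c, d, e, f}
  B4:   IN={a, b, c, d, e, f}   OUT={a, b, c, d, e, f}
  B5:   IN={c, d, e, f}   OUT={a, b, c, d, e, f}
  B6:   IN={a, b, d, e, f}   OUT={a, b, d, e, f}
  B7:   IN={a, b, d, e, f}   OUT={a, b, c, e, f}
  B8:   IN={a, b, c, e, f}   OUT={b, c, e}
  B9:   IN={b, c, e}   OUT={}

Merge at B1: OUT[B1] = IN[B2] = {a, b, d}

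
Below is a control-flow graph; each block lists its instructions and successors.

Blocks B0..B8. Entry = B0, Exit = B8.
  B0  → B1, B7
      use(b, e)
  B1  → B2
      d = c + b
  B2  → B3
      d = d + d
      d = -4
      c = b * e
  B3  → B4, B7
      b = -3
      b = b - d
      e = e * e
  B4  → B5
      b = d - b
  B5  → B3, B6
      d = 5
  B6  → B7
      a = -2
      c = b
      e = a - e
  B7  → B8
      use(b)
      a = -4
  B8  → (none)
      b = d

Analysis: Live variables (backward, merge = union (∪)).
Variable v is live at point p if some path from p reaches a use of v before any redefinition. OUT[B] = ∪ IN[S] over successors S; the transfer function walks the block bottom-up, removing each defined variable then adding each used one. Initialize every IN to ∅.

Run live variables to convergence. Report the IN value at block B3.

Converged values:
  B0:   IN={b, c, d, e}   OUT={b, c, d, e}
  B1:   IN={b, c, e}   OUT={b, d, e}
  B2:   IN={b, d, e}   OUT={d, e}
  B3:   IN={d, e}   OUT={b, d, e}
  B4:   IN={b, d, e}   OUT={b, e}
  B5:   IN={b, e}   OUT={b, d, e}
  B6:   IN={b, d, e}   OUT={b, d}
  B7:   IN={b, d}   OUT={d}
  B8:   IN={d}   OUT={}

Merge at B3: OUT[B3] = IN[B4] ⊔ IN[B7] = {b, d, e}
Applying B3's transfer function to that OUT value gives IN[B3] (row B3 above).

Answer: {d, e}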